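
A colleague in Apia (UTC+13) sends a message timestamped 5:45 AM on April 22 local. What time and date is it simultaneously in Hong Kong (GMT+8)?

Hong Kong is 5:00 behind Apia.
Shift by the zone difference: 5:45 AM − 5:00 = 12:45 AM on Apr 22 in Hong Kong.

12:45 AM on April 22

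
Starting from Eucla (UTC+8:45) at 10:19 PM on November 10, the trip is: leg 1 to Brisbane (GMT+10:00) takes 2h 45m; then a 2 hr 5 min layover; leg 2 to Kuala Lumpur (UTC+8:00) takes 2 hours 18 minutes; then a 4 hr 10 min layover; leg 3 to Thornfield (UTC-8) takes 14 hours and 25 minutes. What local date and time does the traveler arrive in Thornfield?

Convert departure to UTC: 10:19 PM − 8:45 = 1:34 PM UTC on Nov 10.
Add 2 hours 45 minutes leg 1 → 4:19 PM UTC.
Add 2 hours and 5 minutes layover in Brisbane → 6:24 PM UTC.
Add 2 hours and 18 minutes leg 2 → 8:42 PM UTC.
Add 4 hours 10 minutes layover in Kuala Lumpur → 12:52 AM UTC (Nov 11).
Add 14 hours and 25 minutes leg 3 → 3:17 PM UTC.
Thornfield is UTC−8:00, so local arrival = 3:17 PM − 8:00 = 7:17 AM on Nov 11.

7:17 AM on Nov 11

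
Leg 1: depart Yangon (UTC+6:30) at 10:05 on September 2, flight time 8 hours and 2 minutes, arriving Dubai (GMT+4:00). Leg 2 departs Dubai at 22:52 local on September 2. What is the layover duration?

7 hours 15 minutes

Convert departure to UTC: 10:05 − 6:30 = 03:35 UTC on Sep 2.
Add 8 hours and 2 minutes flight time → 11:37 UTC.
Dubai is UTC+4:00, so local arrival = 11:37 + 4:00 = 15:37 on Sep 2.
Layover = 22:52 − 15:37 = 7 hours 15 minutes.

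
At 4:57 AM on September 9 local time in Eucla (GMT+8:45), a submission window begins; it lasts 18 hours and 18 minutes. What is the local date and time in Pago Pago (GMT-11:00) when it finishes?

Convert start to UTC: 4:57 AM − 8:45 = 8:12 PM UTC on Sep 8.
Add 18 hours and 18 minutes duration → 2:30 PM UTC (Sep 9).
Pago Pago is UTC−11:00, so local end time = 2:30 PM − 11:00 = 3:30 AM on Sep 9.

3:30 AM on September 9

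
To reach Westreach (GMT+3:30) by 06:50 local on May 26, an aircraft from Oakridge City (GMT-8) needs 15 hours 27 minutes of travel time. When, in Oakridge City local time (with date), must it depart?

03:53 on May 25

Target arrival in UTC: 06:50 − 3:30 = 03:20 on May 26.
Subtract 15 hours 27 minutes → departure 11:53 UTC on May 25.
Oakridge City is UTC−8:00: 11:53 − 8:00 = 03:53 on May 25.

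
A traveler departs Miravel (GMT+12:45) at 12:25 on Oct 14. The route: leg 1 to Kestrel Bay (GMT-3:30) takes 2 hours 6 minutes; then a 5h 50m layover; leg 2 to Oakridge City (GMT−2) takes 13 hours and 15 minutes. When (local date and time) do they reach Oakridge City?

18:51 on October 14

Convert departure to UTC: 12:25 − 12:45 = 23:40 UTC on Oct 13.
Add 2 hours and 6 minutes leg 1 → 01:46 UTC (Oct 14).
Add 5 hours and 50 minutes layover in Kestrel Bay → 07:36 UTC.
Add 13 hours 15 minutes leg 2 → 20:51 UTC.
Oakridge City is UTC−2:00, so local arrival = 20:51 − 2:00 = 18:51 on Oct 14.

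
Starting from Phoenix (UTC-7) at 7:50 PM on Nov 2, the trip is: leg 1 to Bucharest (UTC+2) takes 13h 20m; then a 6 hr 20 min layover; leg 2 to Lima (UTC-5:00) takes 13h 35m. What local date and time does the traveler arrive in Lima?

Convert departure to UTC: 7:50 PM + 7:00 = 2:50 AM UTC on Nov 3.
Add 13 hours 20 minutes leg 1 → 4:10 PM UTC.
Add 6 hours 20 minutes layover in Bucharest → 10:30 PM UTC.
Add 13 hours and 35 minutes leg 2 → 12:05 PM UTC (Nov 4).
Lima is UTC−5:00, so local arrival = 12:05 PM − 5:00 = 7:05 AM on Nov 4.

7:05 AM on November 4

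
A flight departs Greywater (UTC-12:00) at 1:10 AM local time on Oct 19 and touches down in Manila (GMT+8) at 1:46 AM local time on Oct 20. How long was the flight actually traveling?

4 hours 36 minutes

Departure in UTC: 1:10 AM + 12:00 = 1:10 PM on Oct 19.
Arrival in UTC: 1:46 AM − 8:00 = 5:46 PM on Oct 19.
Elapsed = 5:46 PM − 1:10 PM = 4 hours 36 minutes.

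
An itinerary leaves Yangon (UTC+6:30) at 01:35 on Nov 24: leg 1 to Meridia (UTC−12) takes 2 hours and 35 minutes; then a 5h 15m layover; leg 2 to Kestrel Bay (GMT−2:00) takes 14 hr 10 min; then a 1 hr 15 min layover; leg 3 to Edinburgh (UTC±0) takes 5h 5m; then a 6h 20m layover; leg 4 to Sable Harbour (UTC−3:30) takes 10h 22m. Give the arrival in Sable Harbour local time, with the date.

Convert departure to UTC: 01:35 − 6:30 = 19:05 UTC on Nov 23.
Add 2 hours 35 minutes leg 1 → 21:40 UTC.
Add 5 hours and 15 minutes layover in Meridia → 02:55 UTC (Nov 24).
Add 14 hours 10 minutes leg 2 → 17:05 UTC.
Add 1 hour 15 minutes layover in Kestrel Bay → 18:20 UTC.
Add 5 hours and 5 minutes leg 3 → 23:25 UTC.
Add 6 hours and 20 minutes layover in Edinburgh → 05:45 UTC (Nov 25).
Add 10 hours 22 minutes leg 4 → 16:07 UTC.
Sable Harbour is UTC−3:30, so local arrival = 16:07 − 3:30 = 12:37 on Nov 25.

12:37 on November 25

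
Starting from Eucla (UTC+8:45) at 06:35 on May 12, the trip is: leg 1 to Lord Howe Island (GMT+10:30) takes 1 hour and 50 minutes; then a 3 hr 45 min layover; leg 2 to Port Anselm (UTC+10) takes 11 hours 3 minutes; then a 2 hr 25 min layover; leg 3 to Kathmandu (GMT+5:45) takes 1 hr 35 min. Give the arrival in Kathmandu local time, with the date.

00:13 on May 13

Convert departure to UTC: 06:35 − 8:45 = 21:50 UTC on May 11.
Add 1 hour 50 minutes leg 1 → 23:40 UTC.
Add 3 hours 45 minutes layover in Lord Howe Island → 03:25 UTC (May 12).
Add 11 hours and 3 minutes leg 2 → 14:28 UTC.
Add 2 hours and 25 minutes layover in Port Anselm → 16:53 UTC.
Add 1 hour 35 minutes leg 3 → 18:28 UTC.
Kathmandu is UTC+5:45, so local arrival = 18:28 + 5:45 = 00:13 on May 13.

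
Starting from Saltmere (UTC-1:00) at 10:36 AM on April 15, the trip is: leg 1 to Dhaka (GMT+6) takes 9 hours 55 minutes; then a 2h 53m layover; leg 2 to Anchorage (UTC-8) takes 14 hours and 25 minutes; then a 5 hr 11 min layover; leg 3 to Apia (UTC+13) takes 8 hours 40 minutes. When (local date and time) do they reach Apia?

Convert departure to UTC: 10:36 AM + 1:00 = 11:36 AM UTC on Apr 15.
Add 9 hours 55 minutes leg 1 → 9:31 PM UTC.
Add 2 hours 53 minutes layover in Dhaka → 12:24 AM UTC (Apr 16).
Add 14 hours 25 minutes leg 2 → 2:49 PM UTC.
Add 5 hours 11 minutes layover in Anchorage → 8:00 PM UTC.
Add 8 hours and 40 minutes leg 3 → 4:40 AM UTC (Apr 17).
Apia is UTC+13:00, so local arrival = 4:40 AM + 13:00 = 5:40 PM on Apr 17.

5:40 PM on April 17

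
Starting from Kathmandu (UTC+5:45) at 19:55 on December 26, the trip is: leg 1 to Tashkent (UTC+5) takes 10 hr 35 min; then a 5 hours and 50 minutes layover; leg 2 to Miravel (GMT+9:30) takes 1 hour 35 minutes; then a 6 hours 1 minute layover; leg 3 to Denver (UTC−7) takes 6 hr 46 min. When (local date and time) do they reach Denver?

Convert departure to UTC: 19:55 − 5:45 = 14:10 UTC on Dec 26.
Add 10 hours 35 minutes leg 1 → 00:45 UTC (Dec 27).
Add 5 hours and 50 minutes layover in Tashkent → 06:35 UTC.
Add 1 hour 35 minutes leg 2 → 08:10 UTC.
Add 6 hours 1 minute layover in Miravel → 14:11 UTC.
Add 6 hours and 46 minutes leg 3 → 20:57 UTC.
Denver is UTC−7:00, so local arrival = 20:57 − 7:00 = 13:57 on Dec 27.

13:57 on December 27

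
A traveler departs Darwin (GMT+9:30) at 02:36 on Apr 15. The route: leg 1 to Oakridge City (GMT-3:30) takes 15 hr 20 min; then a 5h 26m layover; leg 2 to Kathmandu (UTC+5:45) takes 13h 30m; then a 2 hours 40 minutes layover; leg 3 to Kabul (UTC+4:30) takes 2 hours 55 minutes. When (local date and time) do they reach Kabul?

Convert departure to UTC: 02:36 − 9:30 = 17:06 UTC on Apr 14.
Add 15 hours and 20 minutes leg 1 → 08:26 UTC (Apr 15).
Add 5 hours and 26 minutes layover in Oakridge City → 13:52 UTC.
Add 13 hours 30 minutes leg 2 → 03:22 UTC (Apr 16).
Add 2 hours 40 minutes layover in Kathmandu → 06:02 UTC.
Add 2 hours 55 minutes leg 3 → 08:57 UTC.
Kabul is UTC+4:30, so local arrival = 08:57 + 4:30 = 13:27 on Apr 16.

13:27 on April 16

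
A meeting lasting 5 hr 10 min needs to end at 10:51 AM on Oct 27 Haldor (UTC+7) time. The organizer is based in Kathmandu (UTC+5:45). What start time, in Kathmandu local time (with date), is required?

4:26 AM on October 27

Target end time in UTC: 10:51 AM − 7:00 = 3:51 AM on Oct 27.
Subtract 5 hours and 10 minutes → start 10:41 PM UTC on Oct 26.
Kathmandu is UTC+5:45: 10:41 PM + 5:45 = 4:26 AM on Oct 27.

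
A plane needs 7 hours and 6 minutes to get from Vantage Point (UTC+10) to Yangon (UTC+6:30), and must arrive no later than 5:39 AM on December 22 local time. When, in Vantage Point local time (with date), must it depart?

Target arrival in UTC: 5:39 AM − 6:30 = 11:09 PM on Dec 21.
Subtract 7 hours 6 minutes → departure 4:03 PM UTC on Dec 21.
Vantage Point is UTC+10:00: 4:03 PM + 10:00 = 2:03 AM on Dec 22.

2:03 AM on Dec 22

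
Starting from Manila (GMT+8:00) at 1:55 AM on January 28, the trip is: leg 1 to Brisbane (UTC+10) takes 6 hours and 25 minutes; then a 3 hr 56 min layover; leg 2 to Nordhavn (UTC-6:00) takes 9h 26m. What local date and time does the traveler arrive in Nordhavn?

7:42 AM on Jan 28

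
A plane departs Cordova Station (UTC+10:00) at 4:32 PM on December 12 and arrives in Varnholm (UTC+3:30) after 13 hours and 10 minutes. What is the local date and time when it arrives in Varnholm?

11:12 PM on Dec 12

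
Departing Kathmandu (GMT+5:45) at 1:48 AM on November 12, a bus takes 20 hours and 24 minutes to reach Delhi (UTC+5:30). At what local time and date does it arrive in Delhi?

9:57 PM on November 12

Convert departure to UTC: 1:48 AM − 5:45 = 8:03 PM UTC on Nov 11.
Add 20 hours 24 minutes travel time → 4:27 PM UTC (Nov 12).
Delhi is UTC+5:30, so local arrival = 4:27 PM + 5:30 = 9:57 PM on Nov 12.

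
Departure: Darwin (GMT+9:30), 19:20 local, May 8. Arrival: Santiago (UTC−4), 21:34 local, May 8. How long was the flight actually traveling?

Departure in UTC: 19:20 − 9:30 = 09:50 on May 8.
Arrival in UTC: 21:34 + 4:00 = 01:34 on May 9.
Elapsed = 01:34 − 09:50 (+1 day) = 15 hours 44 minutes.

15 hours 44 minutes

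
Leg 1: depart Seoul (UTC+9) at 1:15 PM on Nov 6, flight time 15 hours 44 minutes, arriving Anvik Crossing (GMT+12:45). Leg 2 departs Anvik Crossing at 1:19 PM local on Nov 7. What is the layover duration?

4 hours 35 minutes

Convert departure to UTC: 1:15 PM − 9:00 = 4:15 AM UTC on Nov 6.
Add 15 hours 44 minutes flight time → 7:59 PM UTC.
Anvik Crossing is UTC+12:45, so local arrival = 7:59 PM + 12:45 = 8:44 AM on Nov 7.
Layover = 1:19 PM − 8:44 AM = 4 hours 35 minutes.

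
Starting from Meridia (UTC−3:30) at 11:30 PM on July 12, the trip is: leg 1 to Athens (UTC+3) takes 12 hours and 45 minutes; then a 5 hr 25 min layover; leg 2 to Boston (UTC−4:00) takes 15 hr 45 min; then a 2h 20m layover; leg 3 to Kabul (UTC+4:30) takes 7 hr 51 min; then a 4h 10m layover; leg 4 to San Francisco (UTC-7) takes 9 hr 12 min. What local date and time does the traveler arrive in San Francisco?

5:28 AM on July 15

Convert departure to UTC: 11:30 PM + 3:30 = 3:00 AM UTC on Jul 13.
Add 12 hours and 45 minutes leg 1 → 3:45 PM UTC.
Add 5 hours 25 minutes layover in Athens → 9:10 PM UTC.
Add 15 hours 45 minutes leg 2 → 12:55 PM UTC (Jul 14).
Add 2 hours 20 minutes layover in Boston → 3:15 PM UTC.
Add 7 hours and 51 minutes leg 3 → 11:06 PM UTC.
Add 4 hours 10 minutes layover in Kabul → 3:16 AM UTC (Jul 15).
Add 9 hours 12 minutes leg 4 → 12:28 PM UTC.
San Francisco is UTC−7:00, so local arrival = 12:28 PM − 7:00 = 5:28 AM on Jul 15.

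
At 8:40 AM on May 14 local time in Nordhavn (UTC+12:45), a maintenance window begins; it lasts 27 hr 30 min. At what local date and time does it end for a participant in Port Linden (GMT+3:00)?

Convert start to UTC: 8:40 AM − 12:45 = 7:55 PM UTC on May 13.
Add 27 hours 30 minutes duration → 11:25 PM UTC (May 14).
Port Linden is UTC+3:00, so local end time = 11:25 PM + 3:00 = 2:25 AM on May 15.

2:25 AM on May 15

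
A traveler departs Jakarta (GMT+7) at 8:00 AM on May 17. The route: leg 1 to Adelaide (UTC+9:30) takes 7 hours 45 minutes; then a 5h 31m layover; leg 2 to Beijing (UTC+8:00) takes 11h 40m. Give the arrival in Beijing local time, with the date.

Convert departure to UTC: 8:00 AM − 7:00 = 1:00 AM UTC on May 17.
Add 7 hours and 45 minutes leg 1 → 8:45 AM UTC.
Add 5 hours 31 minutes layover in Adelaide → 2:16 PM UTC.
Add 11 hours and 40 minutes leg 2 → 1:56 AM UTC (May 18).
Beijing is UTC+8:00, so local arrival = 1:56 AM + 8:00 = 9:56 AM on May 18.

9:56 AM on May 18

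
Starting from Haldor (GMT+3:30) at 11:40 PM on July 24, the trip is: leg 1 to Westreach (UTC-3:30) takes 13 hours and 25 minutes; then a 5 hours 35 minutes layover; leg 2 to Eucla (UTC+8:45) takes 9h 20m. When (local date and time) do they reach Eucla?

9:15 AM on July 26

Convert departure to UTC: 11:40 PM − 3:30 = 8:10 PM UTC on Jul 24.
Add 13 hours and 25 minutes leg 1 → 9:35 AM UTC (Jul 25).
Add 5 hours and 35 minutes layover in Westreach → 3:10 PM UTC.
Add 9 hours 20 minutes leg 2 → 12:30 AM UTC (Jul 26).
Eucla is UTC+8:45, so local arrival = 12:30 AM + 8:45 = 9:15 AM on Jul 26.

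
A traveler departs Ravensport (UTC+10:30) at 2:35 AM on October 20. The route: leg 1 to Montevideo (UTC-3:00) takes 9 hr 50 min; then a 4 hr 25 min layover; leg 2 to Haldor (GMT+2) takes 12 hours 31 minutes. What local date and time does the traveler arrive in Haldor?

8:51 PM on Oct 20

Convert departure to UTC: 2:35 AM − 10:30 = 4:05 PM UTC on Oct 19.
Add 9 hours and 50 minutes leg 1 → 1:55 AM UTC (Oct 20).
Add 4 hours and 25 minutes layover in Montevideo → 6:20 AM UTC.
Add 12 hours 31 minutes leg 2 → 6:51 PM UTC.
Haldor is UTC+2:00, so local arrival = 6:51 PM + 2:00 = 8:51 PM on Oct 20.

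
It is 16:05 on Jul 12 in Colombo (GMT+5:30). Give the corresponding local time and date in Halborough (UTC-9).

In UTC: 16:05 − 5:30 = 10:35 on Jul 12.
Halborough is UTC−9:00: 10:35 − 9:00 = 01:35 on Jul 12.

01:35 on July 12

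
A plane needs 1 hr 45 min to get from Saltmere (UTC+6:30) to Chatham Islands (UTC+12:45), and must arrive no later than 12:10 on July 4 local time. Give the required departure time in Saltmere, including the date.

04:10 on July 4

Target arrival in UTC: 12:10 − 12:45 = 23:25 on Jul 3.
Subtract 1 hour 45 minutes → departure 21:40 UTC on Jul 3.
Saltmere is UTC+6:30: 21:40 + 6:30 = 04:10 on Jul 4.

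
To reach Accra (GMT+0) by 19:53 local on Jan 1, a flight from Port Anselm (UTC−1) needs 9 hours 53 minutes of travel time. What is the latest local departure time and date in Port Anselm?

Target arrival is already UTC: 19:53 on Jan 1.
Subtract 9 hours and 53 minutes → departure 10:00 UTC on Jan 1.
Port Anselm is UTC−1:00: 10:00 − 1:00 = 09:00 on Jan 1.

09:00 on January 1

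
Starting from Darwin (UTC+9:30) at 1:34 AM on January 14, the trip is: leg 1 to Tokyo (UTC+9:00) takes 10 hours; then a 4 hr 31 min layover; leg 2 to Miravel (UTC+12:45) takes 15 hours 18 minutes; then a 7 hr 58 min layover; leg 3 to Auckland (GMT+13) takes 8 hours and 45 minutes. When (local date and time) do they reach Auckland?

Convert departure to UTC: 1:34 AM − 9:30 = 4:04 PM UTC on Jan 13.
Add 10 hours leg 1 → 2:04 AM UTC (Jan 14).
Add 4 hours 31 minutes layover in Tokyo → 6:35 AM UTC.
Add 15 hours and 18 minutes leg 2 → 9:53 PM UTC.
Add 7 hours 58 minutes layover in Miravel → 5:51 AM UTC (Jan 15).
Add 8 hours and 45 minutes leg 3 → 2:36 PM UTC.
Auckland is UTC+13:00, so local arrival = 2:36 PM + 13:00 = 3:36 AM on Jan 16.

3:36 AM on January 16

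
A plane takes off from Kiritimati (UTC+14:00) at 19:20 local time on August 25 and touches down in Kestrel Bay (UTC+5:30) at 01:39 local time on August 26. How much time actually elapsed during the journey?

14 hours 49 minutes

Kestrel Bay is 8:30 behind Kiritimati.
Clock-face elapsed time (ignoring zones) is 6 hours 19 minutes.
Actual elapsed = 6 hours 19 minutes + 8:30 = 14 hours 49 minutes.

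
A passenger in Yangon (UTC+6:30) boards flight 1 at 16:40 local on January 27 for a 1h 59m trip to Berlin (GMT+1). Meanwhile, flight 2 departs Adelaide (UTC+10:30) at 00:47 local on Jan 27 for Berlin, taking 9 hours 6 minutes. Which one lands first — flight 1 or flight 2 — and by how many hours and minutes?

Flight 1 in UTC: 16:40 − 6:30 = 10:10 on Jan 27.
+1 hour 59 minutes → arrive 12:09 UTC on Jan 27.
Flight 2 in UTC: 00:47 − 10:30 = 14:17 on Jan 26.
+9 hours and 6 minutes → arrive 23:23 UTC on Jan 26.
Flight 2 lands earlier by 12 hours 46 minutes.

the second, by 12 hours 46 minutes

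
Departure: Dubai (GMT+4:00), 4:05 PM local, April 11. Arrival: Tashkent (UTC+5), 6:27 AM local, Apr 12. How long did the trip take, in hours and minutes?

13 hours 22 minutes

Tashkent is 1:00 ahead of Dubai.
Clock-face elapsed time (ignoring zones) is 14 hours 22 minutes.
Actual elapsed = 14 hours 22 minutes − 1:00 = 13 hours 22 minutes.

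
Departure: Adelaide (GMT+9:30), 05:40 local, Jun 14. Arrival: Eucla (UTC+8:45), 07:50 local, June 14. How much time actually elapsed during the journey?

2 hours 55 minutes

Departure in UTC: 05:40 − 9:30 = 20:10 on Jun 13.
Arrival in UTC: 07:50 − 8:45 = 23:05 on Jun 13.
Elapsed = 23:05 − 20:10 = 2 hours 55 minutes.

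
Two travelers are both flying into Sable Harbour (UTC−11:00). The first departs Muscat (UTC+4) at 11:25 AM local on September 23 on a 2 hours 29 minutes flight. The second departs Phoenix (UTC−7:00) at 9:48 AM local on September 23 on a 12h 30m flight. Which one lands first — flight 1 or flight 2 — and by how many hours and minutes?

the first, by 19 hours 24 minutes

Flight 1 in UTC: 11:25 AM − 4:00 = 7:25 AM on Sep 23.
+2 hours and 29 minutes → arrive 9:54 AM UTC on Sep 23.
Flight 2 in UTC: 9:48 AM + 7:00 = 4:48 PM on Sep 23.
+12 hours and 30 minutes → arrive 5:18 AM UTC on Sep 24.
Flight 1 lands earlier by 19 hours 24 minutes.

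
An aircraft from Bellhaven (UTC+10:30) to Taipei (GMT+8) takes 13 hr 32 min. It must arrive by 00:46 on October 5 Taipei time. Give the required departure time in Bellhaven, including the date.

13:44 on October 4

Target arrival in UTC: 00:46 − 8:00 = 16:46 on Oct 4.
Subtract 13 hours and 32 minutes → departure 03:14 UTC on Oct 4.
Bellhaven is UTC+10:30: 03:14 + 10:30 = 13:44 on Oct 4.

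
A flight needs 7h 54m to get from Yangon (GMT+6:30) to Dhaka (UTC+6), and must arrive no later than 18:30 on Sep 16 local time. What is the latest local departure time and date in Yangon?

11:06 on September 16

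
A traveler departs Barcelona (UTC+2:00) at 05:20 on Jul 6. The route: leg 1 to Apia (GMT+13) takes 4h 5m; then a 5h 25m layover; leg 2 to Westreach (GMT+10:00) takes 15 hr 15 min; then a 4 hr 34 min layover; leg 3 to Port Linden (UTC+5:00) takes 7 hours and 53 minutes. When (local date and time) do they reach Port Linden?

Convert departure to UTC: 05:20 − 2:00 = 03:20 UTC on Jul 6.
Add 4 hours and 5 minutes leg 1 → 07:25 UTC.
Add 5 hours 25 minutes layover in Apia → 12:50 UTC.
Add 15 hours and 15 minutes leg 2 → 04:05 UTC (Jul 7).
Add 4 hours 34 minutes layover in Westreach → 08:39 UTC.
Add 7 hours 53 minutes leg 3 → 16:32 UTC.
Port Linden is UTC+5:00, so local arrival = 16:32 + 5:00 = 21:32 on Jul 7.

21:32 on Jul 7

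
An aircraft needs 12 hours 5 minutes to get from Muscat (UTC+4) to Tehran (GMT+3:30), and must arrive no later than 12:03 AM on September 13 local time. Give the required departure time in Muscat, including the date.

12:28 PM on September 12

Target arrival in UTC: 12:03 AM − 3:30 = 8:33 PM on Sep 12.
Subtract 12 hours 5 minutes → departure 8:28 AM UTC on Sep 12.
Muscat is UTC+4:00: 8:28 AM + 4:00 = 12:28 PM on Sep 12.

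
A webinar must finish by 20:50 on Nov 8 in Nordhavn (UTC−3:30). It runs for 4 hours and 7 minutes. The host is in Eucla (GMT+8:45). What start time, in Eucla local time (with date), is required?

04:58 on Nov 9

Target end time in UTC: 20:50 + 3:30 = 00:20 on Nov 9.
Subtract 4 hours 7 minutes → start 20:13 UTC on Nov 8.
Eucla is UTC+8:45: 20:13 + 8:45 = 04:58 on Nov 9.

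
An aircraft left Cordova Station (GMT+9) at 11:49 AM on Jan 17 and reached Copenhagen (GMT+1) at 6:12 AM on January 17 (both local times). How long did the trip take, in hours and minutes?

Copenhagen is 8:00 behind Cordova Station.
Clock-face elapsed time (ignoring zones) is −5 hours 37 minutes.
Actual elapsed = −5 hours 37 minutes + 8:00 = 2 hours 23 minutes.

2 hours 23 minutes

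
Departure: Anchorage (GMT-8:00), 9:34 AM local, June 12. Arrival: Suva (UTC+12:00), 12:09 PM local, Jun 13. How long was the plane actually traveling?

6 hours 35 minutes

Departure in UTC: 9:34 AM + 8:00 = 5:34 PM on Jun 12.
Arrival in UTC: 12:09 PM − 12:00 = 12:09 AM on Jun 13.
Elapsed = 12:09 AM − 5:34 PM (+1 day) = 6 hours 35 minutes.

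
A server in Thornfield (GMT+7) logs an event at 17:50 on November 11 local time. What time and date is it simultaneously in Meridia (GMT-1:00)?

In UTC: 17:50 − 7:00 = 10:50 on Nov 11.
Meridia is UTC−1:00: 10:50 − 1:00 = 09:50 on Nov 11.

09:50 on Nov 11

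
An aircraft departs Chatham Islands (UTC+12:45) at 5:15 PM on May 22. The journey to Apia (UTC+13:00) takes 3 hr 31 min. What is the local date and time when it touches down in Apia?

Convert departure to UTC: 5:15 PM − 12:45 = 4:30 AM UTC on May 22.
Add 3 hours 31 minutes travel time → 8:01 AM UTC.
Apia is UTC+13:00, so local arrival = 8:01 AM + 13:00 = 9:01 PM on May 22.

9:01 PM on May 22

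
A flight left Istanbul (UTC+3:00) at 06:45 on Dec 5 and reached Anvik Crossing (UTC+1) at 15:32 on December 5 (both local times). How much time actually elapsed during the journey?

Departure in UTC: 06:45 − 3:00 = 03:45 on Dec 5.
Arrival in UTC: 15:32 − 1:00 = 14:32 on Dec 5.
Elapsed = 14:32 − 03:45 = 10 hours 47 minutes.

10 hours 47 minutes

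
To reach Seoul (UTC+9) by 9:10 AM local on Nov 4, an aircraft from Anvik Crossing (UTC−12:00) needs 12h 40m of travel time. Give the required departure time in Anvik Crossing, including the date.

11:30 PM on November 2

Target arrival in UTC: 9:10 AM − 9:00 = 12:10 AM on Nov 4.
Subtract 12 hours and 40 minutes → departure 11:30 AM UTC on Nov 3.
Anvik Crossing is UTC−12:00: 11:30 AM − 12:00 = 11:30 PM on Nov 2.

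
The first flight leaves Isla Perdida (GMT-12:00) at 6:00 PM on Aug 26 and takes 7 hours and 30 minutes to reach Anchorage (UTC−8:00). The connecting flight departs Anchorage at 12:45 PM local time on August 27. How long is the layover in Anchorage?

7 hours 15 minutes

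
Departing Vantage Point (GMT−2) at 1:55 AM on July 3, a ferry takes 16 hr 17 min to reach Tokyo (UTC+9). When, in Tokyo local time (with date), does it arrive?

5:12 AM on July 4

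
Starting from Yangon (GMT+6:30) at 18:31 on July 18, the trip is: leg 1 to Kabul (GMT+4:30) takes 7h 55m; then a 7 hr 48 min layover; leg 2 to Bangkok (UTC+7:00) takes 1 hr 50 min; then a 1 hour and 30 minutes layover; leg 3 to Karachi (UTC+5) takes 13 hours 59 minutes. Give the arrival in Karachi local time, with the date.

02:03 on July 20

Convert departure to UTC: 18:31 − 6:30 = 12:01 UTC on Jul 18.
Add 7 hours and 55 minutes leg 1 → 19:56 UTC.
Add 7 hours 48 minutes layover in Kabul → 03:44 UTC (Jul 19).
Add 1 hour 50 minutes leg 2 → 05:34 UTC.
Add 1 hour and 30 minutes layover in Bangkok → 07:04 UTC.
Add 13 hours 59 minutes leg 3 → 21:03 UTC.
Karachi is UTC+5:00, so local arrival = 21:03 + 5:00 = 02:03 on Jul 20.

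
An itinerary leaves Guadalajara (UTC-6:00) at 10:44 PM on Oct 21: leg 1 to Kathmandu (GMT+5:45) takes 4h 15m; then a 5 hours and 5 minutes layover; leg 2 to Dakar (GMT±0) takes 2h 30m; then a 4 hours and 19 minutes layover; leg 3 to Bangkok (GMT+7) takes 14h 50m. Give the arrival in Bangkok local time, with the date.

Convert departure to UTC: 10:44 PM + 6:00 = 4:44 AM UTC on Oct 22.
Add 4 hours 15 minutes leg 1 → 8:59 AM UTC.
Add 5 hours 5 minutes layover in Kathmandu → 2:04 PM UTC.
Add 2 hours 30 minutes leg 2 → 4:34 PM UTC.
Add 4 hours 19 minutes layover in Dakar → 8:53 PM UTC.
Add 14 hours and 50 minutes leg 3 → 11:43 AM UTC (Oct 23).
Bangkok is UTC+7:00, so local arrival = 11:43 AM + 7:00 = 6:43 PM on Oct 23.

6:43 PM on October 23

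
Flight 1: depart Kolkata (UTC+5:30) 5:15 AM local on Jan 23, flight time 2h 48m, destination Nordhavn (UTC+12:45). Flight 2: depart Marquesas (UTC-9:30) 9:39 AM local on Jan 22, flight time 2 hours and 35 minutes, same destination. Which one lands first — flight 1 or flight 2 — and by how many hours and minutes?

the second, by 4 hours 49 minutes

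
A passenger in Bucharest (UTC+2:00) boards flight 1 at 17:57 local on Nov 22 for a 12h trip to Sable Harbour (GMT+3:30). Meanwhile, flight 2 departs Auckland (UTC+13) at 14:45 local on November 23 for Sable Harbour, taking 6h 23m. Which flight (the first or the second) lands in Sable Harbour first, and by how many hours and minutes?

Flight 1 in UTC: 17:57 − 2:00 = 15:57 on Nov 22.
+12 hours → arrive 03:57 UTC on Nov 23.
Flight 2 in UTC: 14:45 − 13:00 = 01:45 on Nov 23.
+6 hours 23 minutes → arrive 08:08 UTC on Nov 23.
Flight 1 lands earlier by 4 hours 11 minutes.

the first, by 4 hours 11 minutes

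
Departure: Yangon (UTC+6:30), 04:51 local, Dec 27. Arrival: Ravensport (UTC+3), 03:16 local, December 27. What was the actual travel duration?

1 hour 55 minutes

Departure in UTC: 04:51 − 6:30 = 22:21 on Dec 26.
Arrival in UTC: 03:16 − 3:00 = 00:16 on Dec 27.
Elapsed = 00:16 − 22:21 (+1 day) = 1 hour 55 minutes.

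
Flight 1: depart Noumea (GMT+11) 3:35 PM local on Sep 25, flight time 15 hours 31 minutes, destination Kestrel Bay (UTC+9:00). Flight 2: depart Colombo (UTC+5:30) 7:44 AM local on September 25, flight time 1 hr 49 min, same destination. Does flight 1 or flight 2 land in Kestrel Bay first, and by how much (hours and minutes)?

the second, by 16 hours 3 minutes

Flight 1 in UTC: 3:35 PM − 11:00 = 4:35 AM on Sep 25.
+15 hours 31 minutes → arrive 8:06 PM UTC on Sep 25.
Flight 2 in UTC: 7:44 AM − 5:30 = 2:14 AM on Sep 25.
+1 hour and 49 minutes → arrive 4:03 AM UTC on Sep 25.
Flight 2 lands earlier by 16 hours 3 minutes.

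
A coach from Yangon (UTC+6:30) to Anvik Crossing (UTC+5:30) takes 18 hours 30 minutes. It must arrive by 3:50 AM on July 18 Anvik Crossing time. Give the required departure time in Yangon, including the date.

Target arrival in UTC: 3:50 AM − 5:30 = 10:20 PM on Jul 17.
Subtract 18 hours and 30 minutes → departure 3:50 AM UTC on Jul 17.
Yangon is UTC+6:30: 3:50 AM + 6:30 = 10:20 AM on Jul 17.

10:20 AM on July 17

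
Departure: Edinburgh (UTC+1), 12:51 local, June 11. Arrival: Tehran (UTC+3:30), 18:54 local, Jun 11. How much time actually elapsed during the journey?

3 hours 33 minutes

Departure in UTC: 12:51 − 1:00 = 11:51 on Jun 11.
Arrival in UTC: 18:54 − 3:30 = 15:24 on Jun 11.
Elapsed = 15:24 − 11:51 = 3 hours 33 minutes.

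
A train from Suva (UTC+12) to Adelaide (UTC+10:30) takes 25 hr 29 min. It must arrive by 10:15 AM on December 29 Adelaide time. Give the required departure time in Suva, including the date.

10:16 AM on December 28

Target arrival in UTC: 10:15 AM − 10:30 = 11:45 PM on Dec 28.
Subtract 25 hours and 29 minutes → departure 10:16 PM UTC on Dec 27.
Suva is UTC+12:00: 10:16 PM + 12:00 = 10:16 AM on Dec 28.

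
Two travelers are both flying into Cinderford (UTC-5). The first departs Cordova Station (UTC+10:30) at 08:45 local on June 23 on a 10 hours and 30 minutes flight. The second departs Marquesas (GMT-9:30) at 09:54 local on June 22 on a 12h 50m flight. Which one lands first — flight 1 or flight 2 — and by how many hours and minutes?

the second, by 31 minutes

Flight 1 in UTC: 08:45 − 10:30 = 22:15 on Jun 22.
+10 hours 30 minutes → arrive 08:45 UTC on Jun 23.
Flight 2 in UTC: 09:54 + 9:30 = 19:24 on Jun 22.
+12 hours and 50 minutes → arrive 08:14 UTC on Jun 23.
Flight 2 lands earlier by 31 minutes.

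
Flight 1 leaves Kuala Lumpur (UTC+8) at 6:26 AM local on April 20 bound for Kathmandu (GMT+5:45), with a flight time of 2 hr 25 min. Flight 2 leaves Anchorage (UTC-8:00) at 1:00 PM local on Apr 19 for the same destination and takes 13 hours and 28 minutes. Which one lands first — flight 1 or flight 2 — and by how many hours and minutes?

Flight 1 in UTC: 6:26 AM − 8:00 = 10:26 PM on Apr 19.
+2 hours and 25 minutes → arrive 12:51 AM UTC on Apr 20.
Flight 2 in UTC: 1:00 PM + 8:00 = 9:00 PM on Apr 19.
+13 hours 28 minutes → arrive 10:28 AM UTC on Apr 20.
Flight 1 lands earlier by 9 hours 37 minutes.

the first, by 9 hours 37 minutes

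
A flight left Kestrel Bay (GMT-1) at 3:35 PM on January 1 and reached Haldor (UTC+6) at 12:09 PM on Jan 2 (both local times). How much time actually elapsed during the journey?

13 hours 34 minutes

Departure in UTC: 3:35 PM + 1:00 = 4:35 PM on Jan 1.
Arrival in UTC: 12:09 PM − 6:00 = 6:09 AM on Jan 2.
Elapsed = 6:09 AM − 4:35 PM (+1 day) = 13 hours 34 minutes.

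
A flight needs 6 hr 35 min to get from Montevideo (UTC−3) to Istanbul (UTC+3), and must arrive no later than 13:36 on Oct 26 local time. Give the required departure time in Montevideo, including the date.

Target arrival in UTC: 13:36 − 3:00 = 10:36 on Oct 26.
Subtract 6 hours and 35 minutes → departure 04:01 UTC on Oct 26.
Montevideo is UTC−3:00: 04:01 − 3:00 = 01:01 on Oct 26.

01:01 on October 26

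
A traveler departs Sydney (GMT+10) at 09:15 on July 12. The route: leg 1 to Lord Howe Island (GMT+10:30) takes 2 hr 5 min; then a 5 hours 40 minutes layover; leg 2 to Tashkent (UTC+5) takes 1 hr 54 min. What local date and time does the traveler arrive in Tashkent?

13:54 on Jul 12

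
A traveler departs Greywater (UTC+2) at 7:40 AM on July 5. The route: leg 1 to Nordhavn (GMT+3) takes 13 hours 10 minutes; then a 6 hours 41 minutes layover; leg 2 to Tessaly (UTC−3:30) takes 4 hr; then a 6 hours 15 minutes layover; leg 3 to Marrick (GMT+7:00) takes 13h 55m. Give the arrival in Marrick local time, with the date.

Convert departure to UTC: 7:40 AM − 2:00 = 5:40 AM UTC on Jul 5.
Add 13 hours 10 minutes leg 1 → 6:50 PM UTC.
Add 6 hours and 41 minutes layover in Nordhavn → 1:31 AM UTC (Jul 6).
Add 4 hours leg 2 → 5:31 AM UTC.
Add 6 hours and 15 minutes layover in Tessaly → 11:46 AM UTC.
Add 13 hours and 55 minutes leg 3 → 1:41 AM UTC (Jul 7).
Marrick is UTC+7:00, so local arrival = 1:41 AM + 7:00 = 8:41 AM on Jul 7.

8:41 AM on Jul 7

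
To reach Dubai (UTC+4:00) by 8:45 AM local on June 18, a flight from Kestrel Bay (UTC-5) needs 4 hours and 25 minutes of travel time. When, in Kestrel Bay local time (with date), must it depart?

7:20 PM on June 17

Target arrival in UTC: 8:45 AM − 4:00 = 4:45 AM on Jun 18.
Subtract 4 hours 25 minutes → departure 12:20 AM UTC on Jun 18.
Kestrel Bay is UTC−5:00: 12:20 AM − 5:00 = 7:20 PM on Jun 17.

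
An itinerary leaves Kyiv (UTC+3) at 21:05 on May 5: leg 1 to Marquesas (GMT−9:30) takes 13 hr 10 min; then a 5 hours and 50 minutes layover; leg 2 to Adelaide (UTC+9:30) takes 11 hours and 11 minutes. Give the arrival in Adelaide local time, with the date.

Convert departure to UTC: 21:05 − 3:00 = 18:05 UTC on May 5.
Add 13 hours 10 minutes leg 1 → 07:15 UTC (May 6).
Add 5 hours 50 minutes layover in Marquesas → 13:05 UTC.
Add 11 hours 11 minutes leg 2 → 00:16 UTC (May 7).
Adelaide is UTC+9:30, so local arrival = 00:16 + 9:30 = 09:46 on May 7.

09:46 on May 7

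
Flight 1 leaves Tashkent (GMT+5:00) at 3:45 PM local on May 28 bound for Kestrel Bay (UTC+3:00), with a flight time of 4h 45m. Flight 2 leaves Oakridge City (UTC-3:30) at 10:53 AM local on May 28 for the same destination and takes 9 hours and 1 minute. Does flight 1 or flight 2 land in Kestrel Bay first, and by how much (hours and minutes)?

the first, by 7 hours 54 minutes

Flight 1 in UTC: 3:45 PM − 5:00 = 10:45 AM on May 28.
+4 hours and 45 minutes → arrive 3:30 PM UTC on May 28.
Flight 2 in UTC: 10:53 AM + 3:30 = 2:23 PM on May 28.
+9 hours and 1 minute → arrive 11:24 PM UTC on May 28.
Flight 1 lands earlier by 7 hours 54 minutes.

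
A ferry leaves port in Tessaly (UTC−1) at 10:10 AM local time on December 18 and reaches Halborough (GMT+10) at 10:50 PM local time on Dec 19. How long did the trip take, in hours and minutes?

25 hours 40 minutes

Halborough is 11:00 ahead of Tessaly.
Clock-face elapsed time (ignoring zones) is 36 hours 40 minutes.
Actual elapsed = 36 hours 40 minutes − 11:00 = 25 hours 40 minutes.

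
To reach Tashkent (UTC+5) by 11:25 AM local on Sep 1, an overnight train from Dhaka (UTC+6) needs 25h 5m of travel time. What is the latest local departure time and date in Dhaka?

11:20 AM on Aug 31

Target arrival in UTC: 11:25 AM − 5:00 = 6:25 AM on Sep 1.
Subtract 25 hours and 5 minutes → departure 5:20 AM UTC on Aug 31.
Dhaka is UTC+6:00: 5:20 AM + 6:00 = 11:20 AM on Aug 31.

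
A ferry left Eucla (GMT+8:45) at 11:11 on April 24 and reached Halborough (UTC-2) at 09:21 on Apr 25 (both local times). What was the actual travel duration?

32 hours 55 minutes

Departure in UTC: 11:11 − 8:45 = 02:26 on Apr 24.
Arrival in UTC: 09:21 + 2:00 = 11:21 on Apr 25.
Elapsed = 11:21 − 02:26 (+1 day) = 32 hours 55 minutes.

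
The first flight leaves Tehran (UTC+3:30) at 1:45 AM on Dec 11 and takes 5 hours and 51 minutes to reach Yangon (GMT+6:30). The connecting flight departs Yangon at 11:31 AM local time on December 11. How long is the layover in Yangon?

55 minutes

Convert departure to UTC: 1:45 AM − 3:30 = 10:15 PM UTC on Dec 10.
Add 5 hours 51 minutes flight time → 4:06 AM UTC (Dec 11).
Yangon is UTC+6:30, so local arrival = 4:06 AM + 6:30 = 10:36 AM on Dec 11.
Layover = 11:31 AM − 10:36 AM = 55 minutes.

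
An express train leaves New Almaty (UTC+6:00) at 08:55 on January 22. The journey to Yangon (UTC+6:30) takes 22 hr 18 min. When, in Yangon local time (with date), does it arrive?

07:43 on Jan 23

Convert departure to UTC: 08:55 − 6:00 = 02:55 UTC on Jan 22.
Add 22 hours and 18 minutes travel time → 01:13 UTC (Jan 23).
Yangon is UTC+6:30, so local arrival = 01:13 + 6:30 = 07:43 on Jan 23.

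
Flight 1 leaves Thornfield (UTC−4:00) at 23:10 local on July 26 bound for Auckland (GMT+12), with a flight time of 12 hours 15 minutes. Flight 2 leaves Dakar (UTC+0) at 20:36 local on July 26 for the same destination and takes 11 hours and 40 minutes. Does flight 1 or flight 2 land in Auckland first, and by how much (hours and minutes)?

Flight 1 in UTC: 23:10 + 4:00 = 03:10 on Jul 27.
+12 hours 15 minutes → arrive 15:25 UTC on Jul 27.
Flight 2 departs at 20:36 UTC (Jul 26).
+11 hours 40 minutes → arrive 08:16 UTC on Jul 27.
Flight 2 lands earlier by 7 hours 9 minutes.

the second, by 7 hours 9 minutes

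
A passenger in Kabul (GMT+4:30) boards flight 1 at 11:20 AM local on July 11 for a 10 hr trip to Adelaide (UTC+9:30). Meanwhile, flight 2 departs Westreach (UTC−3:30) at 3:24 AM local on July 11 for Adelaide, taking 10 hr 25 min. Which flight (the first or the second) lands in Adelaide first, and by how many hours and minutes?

Flight 1 in UTC: 11:20 AM − 4:30 = 6:50 AM on Jul 11.
+10 hours → arrive 4:50 PM UTC on Jul 11.
Flight 2 in UTC: 3:24 AM + 3:30 = 6:54 AM on Jul 11.
+10 hours and 25 minutes → arrive 5:19 PM UTC on Jul 11.
Flight 1 lands earlier by 29 minutes.

the first, by 29 minutes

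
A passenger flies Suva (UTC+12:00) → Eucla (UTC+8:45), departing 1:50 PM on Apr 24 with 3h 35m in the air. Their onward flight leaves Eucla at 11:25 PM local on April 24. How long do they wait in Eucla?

9 hours 15 minutes

Convert departure to UTC: 1:50 PM − 12:00 = 1:50 AM UTC on Apr 24.
Add 3 hours 35 minutes flight time → 5:25 AM UTC.
Eucla is UTC+8:45, so local arrival = 5:25 AM + 8:45 = 2:10 PM on Apr 24.
Layover = 11:25 PM − 2:10 PM = 9 hours 15 minutes.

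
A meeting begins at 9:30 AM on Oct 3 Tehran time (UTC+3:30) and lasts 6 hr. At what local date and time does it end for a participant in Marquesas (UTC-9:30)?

2:30 AM on Oct 3

Marquesas is 13:00 behind Tehran.
After 6 hours it is 3:30 PM in Tehran.
Shift by the zone difference: 3:30 PM − 13:00 = 2:30 AM on Oct 3 in Marquesas.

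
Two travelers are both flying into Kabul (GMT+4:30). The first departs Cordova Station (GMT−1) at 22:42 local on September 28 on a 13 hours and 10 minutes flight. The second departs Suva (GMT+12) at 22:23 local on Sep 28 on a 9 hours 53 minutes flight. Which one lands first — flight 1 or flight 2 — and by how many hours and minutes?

the second, by 16 hours 36 minutes

Flight 1 in UTC: 22:42 + 1:00 = 23:42 on Sep 28.
+13 hours and 10 minutes → arrive 12:52 UTC on Sep 29.
Flight 2 in UTC: 22:23 − 12:00 = 10:23 on Sep 28.
+9 hours and 53 minutes → arrive 20:16 UTC on Sep 28.
Flight 2 lands earlier by 16 hours 36 minutes.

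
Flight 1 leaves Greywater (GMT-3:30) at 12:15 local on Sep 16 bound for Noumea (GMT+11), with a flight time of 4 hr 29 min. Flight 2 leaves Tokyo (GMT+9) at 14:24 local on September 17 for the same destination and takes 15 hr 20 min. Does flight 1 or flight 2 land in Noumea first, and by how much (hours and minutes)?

the first, by 24 hours 30 minutes

Flight 1 in UTC: 12:15 + 3:30 = 15:45 on Sep 16.
+4 hours 29 minutes → arrive 20:14 UTC on Sep 16.
Flight 2 in UTC: 14:24 − 9:00 = 05:24 on Sep 17.
+15 hours 20 minutes → arrive 20:44 UTC on Sep 17.
Flight 1 lands earlier by 24 hours 30 minutes.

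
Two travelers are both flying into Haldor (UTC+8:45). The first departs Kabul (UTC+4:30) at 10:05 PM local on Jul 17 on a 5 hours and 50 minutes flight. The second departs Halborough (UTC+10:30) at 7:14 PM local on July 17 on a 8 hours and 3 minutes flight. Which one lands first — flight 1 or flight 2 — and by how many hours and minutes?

the second, by 6 hours 38 minutes

Flight 1 in UTC: 10:05 PM − 4:30 = 5:35 PM on Jul 17.
+5 hours 50 minutes → arrive 11:25 PM UTC on Jul 17.
Flight 2 in UTC: 7:14 PM − 10:30 = 8:44 AM on Jul 17.
+8 hours 3 minutes → arrive 4:47 PM UTC on Jul 17.
Flight 2 lands earlier by 6 hours 38 minutes.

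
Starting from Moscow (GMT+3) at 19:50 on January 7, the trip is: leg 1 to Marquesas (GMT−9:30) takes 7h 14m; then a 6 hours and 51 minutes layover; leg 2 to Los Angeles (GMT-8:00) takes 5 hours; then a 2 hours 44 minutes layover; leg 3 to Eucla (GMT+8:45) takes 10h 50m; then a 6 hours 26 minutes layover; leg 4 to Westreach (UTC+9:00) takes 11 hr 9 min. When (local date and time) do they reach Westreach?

Convert departure to UTC: 19:50 − 3:00 = 16:50 UTC on Jan 7.
Add 7 hours and 14 minutes leg 1 → 00:04 UTC (Jan 8).
Add 6 hours and 51 minutes layover in Marquesas → 06:55 UTC.
Add 5 hours leg 2 → 11:55 UTC.
Add 2 hours 44 minutes layover in Los Angeles → 14:39 UTC.
Add 10 hours and 50 minutes leg 3 → 01:29 UTC (Jan 9).
Add 6 hours 26 minutes layover in Eucla → 07:55 UTC.
Add 11 hours and 9 minutes leg 4 → 19:04 UTC.
Westreach is UTC+9:00, so local arrival = 19:04 + 9:00 = 04:04 on Jan 10.

04:04 on Jan 10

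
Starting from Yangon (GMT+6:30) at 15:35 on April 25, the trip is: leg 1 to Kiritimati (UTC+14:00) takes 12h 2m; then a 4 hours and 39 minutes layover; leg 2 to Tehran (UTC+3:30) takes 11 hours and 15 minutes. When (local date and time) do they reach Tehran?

16:31 on April 26

Convert departure to UTC: 15:35 − 6:30 = 09:05 UTC on Apr 25.
Add 12 hours and 2 minutes leg 1 → 21:07 UTC.
Add 4 hours 39 minutes layover in Kiritimati → 01:46 UTC (Apr 26).
Add 11 hours and 15 minutes leg 2 → 13:01 UTC.
Tehran is UTC+3:30, so local arrival = 13:01 + 3:30 = 16:31 on Apr 26.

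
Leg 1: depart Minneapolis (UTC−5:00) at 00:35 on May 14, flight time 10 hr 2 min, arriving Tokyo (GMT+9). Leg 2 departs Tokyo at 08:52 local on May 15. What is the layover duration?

Convert departure to UTC: 00:35 + 5:00 = 05:35 UTC on May 14.
Add 10 hours 2 minutes flight time → 15:37 UTC.
Tokyo is UTC+9:00, so local arrival = 15:37 + 9:00 = 00:37 on May 15.
Layover = 08:52 − 00:37 = 8 hours 15 minutes.

8 hours 15 minutes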